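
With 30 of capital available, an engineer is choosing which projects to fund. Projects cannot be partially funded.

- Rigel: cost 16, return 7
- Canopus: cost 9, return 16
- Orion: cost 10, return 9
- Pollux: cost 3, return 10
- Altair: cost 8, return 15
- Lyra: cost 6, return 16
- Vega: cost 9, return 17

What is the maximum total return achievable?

59

Take Canopus, Pollux, Lyra, and Vega: cost 9 + 3 + 6 + 9 = 27 ≤ 30, return 16 + 10 + 16 + 17 = 59.
No other feasible combination does better.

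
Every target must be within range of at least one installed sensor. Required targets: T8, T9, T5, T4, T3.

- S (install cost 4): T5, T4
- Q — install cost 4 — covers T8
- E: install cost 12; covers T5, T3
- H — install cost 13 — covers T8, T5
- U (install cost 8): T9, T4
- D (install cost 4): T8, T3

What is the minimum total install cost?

Choose S, U, and D: together they cover T8, T9, T5, T4, T3 — every target.
Total install cost: 4 + 8 + 4 = 16.
No cover costs less than 16.

16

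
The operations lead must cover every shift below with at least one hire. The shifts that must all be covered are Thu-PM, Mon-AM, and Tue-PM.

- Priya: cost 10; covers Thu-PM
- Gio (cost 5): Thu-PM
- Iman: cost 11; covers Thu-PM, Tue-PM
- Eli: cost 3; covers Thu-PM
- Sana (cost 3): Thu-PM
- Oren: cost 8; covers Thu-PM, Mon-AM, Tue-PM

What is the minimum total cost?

Oren alone covers Thu-PM, Mon-AM, Tue-PM — every shift.
Total cost: 8.
No cover costs less than 8.

8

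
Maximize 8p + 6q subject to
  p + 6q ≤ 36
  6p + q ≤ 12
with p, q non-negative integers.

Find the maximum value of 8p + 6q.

The continuous relaxation peaks at (1.03, 5.83) with value 43.20; rounding to a feasible lattice point costs some objective.
(p,q)=(1,5): 1·1+6·5=31≤36, 6·1+1·5=11≤12, objective 38.
(p,q)=(0,6): 1·0+6·6=36≤36, 6·0+1·6=6≤12, objective 36.
Maximum is 38 at (p,q)=(1,5).

38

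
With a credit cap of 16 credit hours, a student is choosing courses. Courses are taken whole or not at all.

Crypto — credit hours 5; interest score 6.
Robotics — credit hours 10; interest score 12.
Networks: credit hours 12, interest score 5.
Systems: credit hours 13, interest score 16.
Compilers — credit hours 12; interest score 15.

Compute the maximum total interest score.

18

Allowing fractional choices, the relaxed optimum would be about 19.9, but courses are indivisible.
Compilers: credit hours 12 ≤ 16, interest score 15.
Systems: credit hours 13 ≤ 16, interest score 16.
Crypto + Robotics: credit hours 5 + 10 = 15 ≤ 16, interest score 6 + 12 = 18.
Best is Crypto and Robotics with total interest score 18.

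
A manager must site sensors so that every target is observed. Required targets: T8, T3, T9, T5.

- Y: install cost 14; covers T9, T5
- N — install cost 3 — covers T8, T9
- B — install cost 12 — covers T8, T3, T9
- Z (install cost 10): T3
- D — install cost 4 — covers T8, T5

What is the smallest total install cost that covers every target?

16

Choose B and D: together they cover T8, T3, T9, T5 — every target.
Total install cost: 12 + 4 = 16.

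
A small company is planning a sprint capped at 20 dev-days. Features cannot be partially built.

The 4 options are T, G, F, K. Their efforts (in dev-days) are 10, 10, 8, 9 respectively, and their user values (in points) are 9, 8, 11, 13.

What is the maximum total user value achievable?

Take F and K: effort 8 + 9 = 17 ≤ 20, user value 11 + 13 = 24.
No other feasible combination does better.

24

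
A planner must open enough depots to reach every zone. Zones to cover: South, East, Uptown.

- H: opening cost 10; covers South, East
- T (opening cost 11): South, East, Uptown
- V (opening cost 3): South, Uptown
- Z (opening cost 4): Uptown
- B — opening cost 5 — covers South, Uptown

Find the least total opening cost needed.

11

This is a weighted set-cover instance.
The greedy cost-per-new-zone heuristic would pick V and H for 13, but a cheaper cover exists.
T alone covers South, East, Uptown — every zone.
Total opening cost: 11.
No cover costs less than 11.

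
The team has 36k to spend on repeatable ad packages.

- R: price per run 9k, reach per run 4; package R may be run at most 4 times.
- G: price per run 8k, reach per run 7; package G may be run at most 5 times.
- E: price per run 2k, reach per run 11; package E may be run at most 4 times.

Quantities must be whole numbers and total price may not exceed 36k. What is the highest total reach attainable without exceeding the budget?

This is a bounded integer knapsack.
Take 3×G and 4×E: price 32 ≤ 36, reach 3·7 + 4·11 = 65.
E has the best ratio (11/2) and is taken to its limit of 4; remaining capacity is filled optimally with the others.

65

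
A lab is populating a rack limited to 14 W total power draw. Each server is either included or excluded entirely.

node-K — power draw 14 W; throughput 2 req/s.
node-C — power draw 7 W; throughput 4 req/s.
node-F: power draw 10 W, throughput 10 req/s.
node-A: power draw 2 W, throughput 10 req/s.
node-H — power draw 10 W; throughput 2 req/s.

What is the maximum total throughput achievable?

This is an integer program with binary decision variables.
Allowing fractional choices, the relaxed optimum would be about 21.1, but servers are indivisible.
node-C + node-A: power draw 7 + 2 = 9 ≤ 14, throughput 4 + 10 = 14.
node-F + node-A: power draw 10 + 2 = 12 ≤ 14, throughput 10 + 10 = 20.
Best is node-F and node-A with total throughput 20.

20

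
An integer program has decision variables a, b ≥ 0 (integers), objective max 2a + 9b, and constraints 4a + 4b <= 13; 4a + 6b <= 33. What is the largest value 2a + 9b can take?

(a,b)=(0,3): 4·0+4·3=12≤13, 4·0+6·3=18≤33, objective 27.
(a,b)=(1,2): 4·1+4·2=12≤13, 4·1+6·2=16≤33, objective 20.
(a,b)=(0,2): 4·0+4·2=8≤13, 4·0+6·2=12≤33, objective 18.
No feasible integer point exceeds 27.

27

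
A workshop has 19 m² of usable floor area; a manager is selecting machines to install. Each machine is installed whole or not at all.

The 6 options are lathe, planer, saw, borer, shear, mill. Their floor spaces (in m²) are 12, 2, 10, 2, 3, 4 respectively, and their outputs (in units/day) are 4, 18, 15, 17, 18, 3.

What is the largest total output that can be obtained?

68

planer + saw + borer + shear: floor space 2 + 10 + 2 + 3 = 17 ≤ 19, output 18 + 15 + 17 + 18 = 68.
lathe + planer + borer + shear: floor space 12 + 2 + 2 + 3 = 19 ≤ 19, output 4 + 18 + 17 + 18 = 57.
Best is planer, saw, borer, and shear with total output 68.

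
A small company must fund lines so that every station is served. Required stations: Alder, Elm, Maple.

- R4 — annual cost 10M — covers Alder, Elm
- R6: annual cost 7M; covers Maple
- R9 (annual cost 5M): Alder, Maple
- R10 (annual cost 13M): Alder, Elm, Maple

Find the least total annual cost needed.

The greedy cost-per-new-station heuristic would pick R9 and R4 for 15, but a cheaper cover exists.
R10 alone covers Alder, Elm, Maple — every station.
Total annual cost: 13.
No cover costs less than 13.

13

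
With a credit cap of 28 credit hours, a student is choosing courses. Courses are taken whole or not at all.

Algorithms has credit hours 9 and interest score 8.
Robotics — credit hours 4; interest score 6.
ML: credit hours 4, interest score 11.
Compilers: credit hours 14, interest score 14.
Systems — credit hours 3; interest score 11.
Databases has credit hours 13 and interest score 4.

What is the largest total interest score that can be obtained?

Robotics + ML + Compilers + Systems: credit hours 4 + 4 + 14 + 3 = 25 ≤ 28, interest score 6 + 11 + 14 + 11 = 42.
Algorithms + Robotics + ML + Systems: credit hours 9 + 4 + 4 + 3 = 20 ≤ 28, interest score 8 + 6 + 11 + 11 = 36.
Best is Robotics, ML, Compilers, and Systems with total interest score 42.

42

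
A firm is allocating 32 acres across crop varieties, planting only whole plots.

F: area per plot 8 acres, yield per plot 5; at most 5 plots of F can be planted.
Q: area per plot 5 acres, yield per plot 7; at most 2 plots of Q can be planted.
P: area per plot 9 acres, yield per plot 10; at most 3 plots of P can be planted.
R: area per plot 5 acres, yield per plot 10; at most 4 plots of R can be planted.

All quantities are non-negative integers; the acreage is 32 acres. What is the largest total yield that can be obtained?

54

This is a bounded integer knapsack.
1×P and 4×R: area 29 ≤ 32, yield 1·10 + 4·10 = 50.
2×Q and 4×R: area 30 ≤ 32, yield 2·7 + 4·10 = 54.
Best is 54.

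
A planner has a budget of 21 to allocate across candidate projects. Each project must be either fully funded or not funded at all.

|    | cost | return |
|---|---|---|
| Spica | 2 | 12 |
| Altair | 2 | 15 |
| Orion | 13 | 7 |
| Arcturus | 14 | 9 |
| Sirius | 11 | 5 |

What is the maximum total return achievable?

Treat it as a binary knapsack problem.
Allowing fractional choices, the relaxed optimum would be about 37.6, but projects are indivisible.
Spica + Altair + Orion: cost 2 + 2 + 13 = 17 ≤ 21, return 12 + 15 + 7 = 34.
Spica + Altair + Arcturus: cost 2 + 2 + 14 = 18 ≤ 21, return 12 + 15 + 9 = 36.
Spica + Altair + Sirius: cost 2 + 2 + 11 = 15 ≤ 21, return 12 + 15 + 5 = 32.
Best is Spica, Altair, and Arcturus with total return 36.

36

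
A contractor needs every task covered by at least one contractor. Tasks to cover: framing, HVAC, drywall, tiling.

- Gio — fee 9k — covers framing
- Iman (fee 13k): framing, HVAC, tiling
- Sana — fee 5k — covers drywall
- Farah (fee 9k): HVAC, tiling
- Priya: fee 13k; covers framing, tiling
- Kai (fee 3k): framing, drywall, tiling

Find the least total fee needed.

12

Choose Farah and Kai: together they cover framing, HVAC, drywall, tiling — every task.
Total fee: 9 + 3 = 12.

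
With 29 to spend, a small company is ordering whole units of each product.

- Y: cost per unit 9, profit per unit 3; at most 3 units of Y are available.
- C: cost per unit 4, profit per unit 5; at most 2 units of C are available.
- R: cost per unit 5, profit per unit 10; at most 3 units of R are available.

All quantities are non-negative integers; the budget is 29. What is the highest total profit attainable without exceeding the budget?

This is a bounded integer knapsack.
2×C and 3×R: cost 23 ≤ 29, profit 2·5 + 3·10 = 40.
1×Y, 1×C, and 3×R: cost 28 ≤ 29, profit 1·3 + 1·5 + 3·10 = 38.
Best is 40.

40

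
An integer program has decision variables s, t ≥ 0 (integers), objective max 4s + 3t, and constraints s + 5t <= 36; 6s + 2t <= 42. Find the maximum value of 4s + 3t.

38

The continuous relaxation peaks at (4.93, 6.21) with value 38.36; rounding to a feasible lattice point costs some objective.
(s,t)=(5,6): 1·5+5·6=35≤36, 6·5+2·6=42≤42, objective 38.
(s,t)=(5,5): 1·5+5·5=30≤36, 6·5+2·5=40≤42, objective 35.
(s,t)=(4,6): 1·4+5·6=34≤36, 6·4+2·6=36≤42, objective 34.
The best lattice point is (5,6), giving 38.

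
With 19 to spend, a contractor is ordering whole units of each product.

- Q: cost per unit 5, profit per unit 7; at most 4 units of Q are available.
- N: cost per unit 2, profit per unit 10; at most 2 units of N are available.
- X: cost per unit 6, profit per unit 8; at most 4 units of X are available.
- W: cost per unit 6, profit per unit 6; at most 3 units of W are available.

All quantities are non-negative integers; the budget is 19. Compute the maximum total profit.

41

This is a bounded integer knapsack.
Take 3×Q and 2×N: cost 19 ≤ 19, profit 3·7 + 2·10 = 41.
N has the best ratio (10/2) and is taken to its limit of 2; remaining capacity is filled optimally with the others.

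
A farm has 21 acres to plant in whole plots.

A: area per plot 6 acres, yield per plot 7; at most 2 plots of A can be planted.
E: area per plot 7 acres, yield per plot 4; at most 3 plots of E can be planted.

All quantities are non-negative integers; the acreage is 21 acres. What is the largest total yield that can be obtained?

A has the best ratio (7/6); taking only A gives at most 2×7 = 14 (stopped by the supply cap of 2).
Mixing does better — 2×A and 1×E: area 19 ≤ 21, yield 2·7 + 1·4 = 18.

18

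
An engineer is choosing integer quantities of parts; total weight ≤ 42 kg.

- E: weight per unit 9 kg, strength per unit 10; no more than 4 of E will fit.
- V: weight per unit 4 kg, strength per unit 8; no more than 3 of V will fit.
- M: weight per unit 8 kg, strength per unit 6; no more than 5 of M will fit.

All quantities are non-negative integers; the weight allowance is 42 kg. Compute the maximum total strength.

54

V has the best ratio (8/4); taking only V gives at most 3×8 = 24 (stopped by the supply cap of 3).
Mixing does better — 3×E and 3×V: weight 39 ≤ 42, strength 3·10 + 3·8 = 54.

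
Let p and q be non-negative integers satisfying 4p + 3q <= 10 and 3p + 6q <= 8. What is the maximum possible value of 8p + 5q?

16

(p,q)=(2,0) is feasible, giving 16.
(p,q)=(1,0) is feasible, giving 8.
The best lattice point is (2,0), giving 16.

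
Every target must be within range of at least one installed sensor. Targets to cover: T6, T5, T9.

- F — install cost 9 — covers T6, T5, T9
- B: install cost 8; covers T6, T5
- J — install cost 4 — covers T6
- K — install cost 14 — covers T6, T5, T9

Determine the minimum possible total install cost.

9

F alone covers T6, T5, T9 — every target.
Total install cost: 9.
No cover costs less than 9.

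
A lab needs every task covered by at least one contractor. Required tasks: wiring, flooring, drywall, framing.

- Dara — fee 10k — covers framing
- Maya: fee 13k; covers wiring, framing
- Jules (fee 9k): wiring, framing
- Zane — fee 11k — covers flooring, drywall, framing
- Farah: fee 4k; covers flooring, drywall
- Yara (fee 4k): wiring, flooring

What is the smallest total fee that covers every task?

This is an integer covering problem.
The greedy cost-per-new-task heuristic would pick Farah, Yara, and Jules for 17, but a cheaper cover exists.
Choose Jules and Farah: together they cover wiring, flooring, drywall, framing — every task.
Total fee: 9 + 4 = 13.
No cover costs less than 13.

13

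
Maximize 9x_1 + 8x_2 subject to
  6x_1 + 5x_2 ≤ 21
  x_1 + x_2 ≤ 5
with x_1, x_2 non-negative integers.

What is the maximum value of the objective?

33

(x_1,x_2)=(1,3) is feasible, giving 33.
(x_1,x_2)=(0,4) is feasible, giving 32.
(x_1,x_2)=(1,2) is feasible, giving 25.
The best lattice point is (1,3), giving 33.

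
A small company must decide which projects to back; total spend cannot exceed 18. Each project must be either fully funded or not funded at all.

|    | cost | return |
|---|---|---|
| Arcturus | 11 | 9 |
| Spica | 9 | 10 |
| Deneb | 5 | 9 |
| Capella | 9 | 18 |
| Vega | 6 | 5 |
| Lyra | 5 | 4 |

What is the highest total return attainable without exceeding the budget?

Allowing fractional choices, the relaxed optimum would be about 31.4, but projects are indivisible.
Spica + Capella: cost 9 + 9 = 18 ≤ 18, return 10 + 18 = 28.
Deneb + Capella: cost 5 + 9 = 14 ≤ 18, return 9 + 18 = 27.
Best is Spica and Capella with total return 28.

28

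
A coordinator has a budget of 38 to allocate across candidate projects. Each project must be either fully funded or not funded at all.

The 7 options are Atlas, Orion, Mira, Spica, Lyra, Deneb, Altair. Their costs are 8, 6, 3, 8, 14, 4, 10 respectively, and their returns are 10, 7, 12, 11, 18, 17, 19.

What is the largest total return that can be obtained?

73

This is an integer program with binary decision variables.
Take Orion, Mira, Lyra, Deneb, and Altair: cost 6 + 3 + 14 + 4 + 10 = 37 ≤ 38, return 7 + 12 + 18 + 17 + 19 = 73.
No other feasible combination does better.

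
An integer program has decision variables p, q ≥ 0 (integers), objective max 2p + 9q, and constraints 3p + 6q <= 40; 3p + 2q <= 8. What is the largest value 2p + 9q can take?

36

(p,q)=(0,4): 3·0+6·4=24≤40, 3·0+2·4=8≤8, objective 36.
(p,q)=(0,3): 3·0+6·3=18≤40, 3·0+2·3=6≤8, objective 27.
Maximum is 36 at (p,q)=(0,4).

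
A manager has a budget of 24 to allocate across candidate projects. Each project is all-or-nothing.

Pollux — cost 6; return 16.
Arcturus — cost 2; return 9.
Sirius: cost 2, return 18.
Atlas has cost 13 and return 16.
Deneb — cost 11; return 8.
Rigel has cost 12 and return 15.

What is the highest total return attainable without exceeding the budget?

59

Treat it as a binary knapsack problem.
Allowing fractional choices, the relaxed optimum would be about 60.5, but projects are indivisible.
Pollux + Arcturus + Sirius + Atlas: cost 6 + 2 + 2 + 13 = 23 ≤ 24, return 16 + 9 + 18 + 16 = 59.
Pollux + Arcturus + Sirius + Deneb: cost 6 + 2 + 2 + 11 = 21 ≤ 24, return 16 + 9 + 18 + 8 = 51.
Pollux + Arcturus + Sirius + Rigel: cost 6 + 2 + 2 + 12 = 22 ≤ 24, return 16 + 9 + 18 + 15 = 58.
Best is Pollux, Arcturus, Sirius, and Atlas with total return 59.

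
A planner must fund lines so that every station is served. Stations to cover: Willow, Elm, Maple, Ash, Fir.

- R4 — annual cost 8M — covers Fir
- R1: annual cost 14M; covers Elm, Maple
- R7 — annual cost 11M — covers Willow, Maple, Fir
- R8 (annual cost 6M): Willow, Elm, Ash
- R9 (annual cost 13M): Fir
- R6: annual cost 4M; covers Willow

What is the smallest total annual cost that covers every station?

Choose R7 and R8: together they cover Willow, Elm, Maple, Ash, Fir — every station.
Total annual cost: 11 + 6 = 17.
No cover costs less than 17.

17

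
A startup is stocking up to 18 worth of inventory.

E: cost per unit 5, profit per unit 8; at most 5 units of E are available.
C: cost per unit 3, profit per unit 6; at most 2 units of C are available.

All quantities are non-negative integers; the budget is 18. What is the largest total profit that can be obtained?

Take 3×E and 1×C: cost 18 ≤ 18, profit 3·8 + 1·6 = 30.
No other integer combination yields more.

30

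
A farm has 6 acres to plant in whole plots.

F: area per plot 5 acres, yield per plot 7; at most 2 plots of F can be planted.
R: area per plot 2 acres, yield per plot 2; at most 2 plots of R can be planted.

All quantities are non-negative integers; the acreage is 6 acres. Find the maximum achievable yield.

Take 1×F: area 5 ≤ 6, yield 1·7 = 7.
No other integer combination yields more.

7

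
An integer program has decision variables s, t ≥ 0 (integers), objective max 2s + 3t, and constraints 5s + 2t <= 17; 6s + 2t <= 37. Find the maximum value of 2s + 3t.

24

(s,t)=(0,8) is feasible, giving 24.
(s,t)=(0,7) is feasible, giving 21.
No feasible integer point exceeds 24.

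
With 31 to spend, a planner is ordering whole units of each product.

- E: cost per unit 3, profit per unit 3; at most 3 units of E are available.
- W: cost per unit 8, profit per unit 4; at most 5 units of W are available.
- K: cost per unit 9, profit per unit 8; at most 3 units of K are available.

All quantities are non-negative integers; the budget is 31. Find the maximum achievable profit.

1×E and 3×K: cost 30 ≤ 31, profit 1·3 + 3·8 = 27.
3×E and 2×K: cost 27 ≤ 31, profit 3·3 + 2·8 = 25.
Best is 27.

27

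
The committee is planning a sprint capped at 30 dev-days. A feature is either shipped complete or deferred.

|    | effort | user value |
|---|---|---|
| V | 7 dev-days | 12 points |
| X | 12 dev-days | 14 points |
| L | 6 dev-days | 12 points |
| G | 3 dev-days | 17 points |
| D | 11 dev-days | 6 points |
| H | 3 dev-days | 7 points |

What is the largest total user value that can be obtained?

55

This is a 0-1 knapsack instance.
Allowing fractional choices, the relaxed optimum would be about 60.8, but features are indivisible.
X + L + G + H: effort 12 + 6 + 3 + 3 = 24 ≤ 30, user value 14 + 12 + 17 + 7 = 50.
V + L + G + D + H: effort 7 + 6 + 3 + 11 + 3 = 30 ≤ 30, user value 12 + 12 + 17 + 6 + 7 = 54.
V + X + L + G: effort 7 + 12 + 6 + 3 = 28 ≤ 30, user value 12 + 14 + 12 + 17 = 55.
Best is V, X, L, and G with total user value 55.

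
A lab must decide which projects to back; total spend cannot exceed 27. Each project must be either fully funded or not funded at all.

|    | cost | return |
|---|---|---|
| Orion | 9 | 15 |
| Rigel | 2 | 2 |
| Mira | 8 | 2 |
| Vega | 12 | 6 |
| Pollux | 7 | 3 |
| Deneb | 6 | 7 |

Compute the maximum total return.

28

Treat it as a binary knapsack problem.
Allowing fractional choices, the relaxed optimum would be about 29.0, but projects are indivisible.
Orion + Rigel + Mira + Deneb: cost 9 + 2 + 8 + 6 = 25 ≤ 27, return 15 + 2 + 2 + 7 = 26.
Orion + Rigel + Pollux + Deneb: cost 9 + 2 + 7 + 6 = 24 ≤ 27, return 15 + 2 + 3 + 7 = 27.
Orion + Vega + Deneb: cost 9 + 12 + 6 = 27 ≤ 27, return 15 + 6 + 7 = 28.
Best is Orion, Vega, and Deneb with total return 28.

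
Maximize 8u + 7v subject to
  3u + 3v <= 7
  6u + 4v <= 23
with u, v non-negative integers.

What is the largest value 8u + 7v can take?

Relaxing integrality, the LP optimum is 18.67 at (u,v) = (2.33, 0), which is not an integer point.
(u,v)=(2,0): 3·2+3·0=6≤7, 6·2+4·0=12≤23, objective 16.
(u,v)=(1,1): 3·1+3·1=6≤7, 6·1+4·1=10≤23, objective 15.
(u,v)=(1,0): 3·1+3·0=3≤7, 6·1+4·0=6≤23, objective 8.
Maximum is 16 at (u,v)=(2,0).

16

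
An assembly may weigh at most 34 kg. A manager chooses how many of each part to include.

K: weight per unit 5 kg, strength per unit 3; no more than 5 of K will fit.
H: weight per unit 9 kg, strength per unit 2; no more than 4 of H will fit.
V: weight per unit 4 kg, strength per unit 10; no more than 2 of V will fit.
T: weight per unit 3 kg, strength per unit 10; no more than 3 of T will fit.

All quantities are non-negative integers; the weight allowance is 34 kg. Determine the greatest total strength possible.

This is a bounded integer knapsack.
T has the best ratio (10/3); taking only T gives at most 3×10 = 30 (stopped by the supply cap of 3).
Mixing does better — 3×K, 2×V, and 3×T: weight 32 ≤ 34, strength 3·3 + 2·10 + 3·10 = 59.

59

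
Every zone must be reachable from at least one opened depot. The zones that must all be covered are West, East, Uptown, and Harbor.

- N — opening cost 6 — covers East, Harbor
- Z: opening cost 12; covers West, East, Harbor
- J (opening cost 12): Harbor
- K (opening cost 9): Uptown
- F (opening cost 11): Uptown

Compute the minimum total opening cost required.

The greedy cost-per-new-zone heuristic would pick N, K, and Z for 27, but a cheaper cover exists.
Choose Z and K: together they cover West, East, Uptown, Harbor — every zone.
Total opening cost: 12 + 9 = 21.
No cover costs less than 21.

21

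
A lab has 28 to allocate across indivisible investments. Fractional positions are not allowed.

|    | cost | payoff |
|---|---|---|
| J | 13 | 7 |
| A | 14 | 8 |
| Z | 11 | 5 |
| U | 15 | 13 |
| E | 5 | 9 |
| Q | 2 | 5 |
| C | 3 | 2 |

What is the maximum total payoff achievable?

29

Allowing fractional choices, the relaxed optimum would be about 30.7, but investments are indivisible.
U + E + Q: cost 15 + 5 + 2 = 22 ≤ 28, payoff 13 + 9 + 5 = 27.
U + E + Q + C: cost 15 + 5 + 2 + 3 = 25 ≤ 28, payoff 13 + 9 + 5 + 2 = 29.
Best is U, E, Q, and C with total payoff 29.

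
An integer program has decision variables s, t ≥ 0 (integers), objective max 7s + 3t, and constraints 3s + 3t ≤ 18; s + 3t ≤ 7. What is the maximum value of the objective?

42

(s,t)=(6,0) is feasible, giving 42.
(s,t)=(5,0) is feasible, giving 35.
No feasible integer point exceeds 42.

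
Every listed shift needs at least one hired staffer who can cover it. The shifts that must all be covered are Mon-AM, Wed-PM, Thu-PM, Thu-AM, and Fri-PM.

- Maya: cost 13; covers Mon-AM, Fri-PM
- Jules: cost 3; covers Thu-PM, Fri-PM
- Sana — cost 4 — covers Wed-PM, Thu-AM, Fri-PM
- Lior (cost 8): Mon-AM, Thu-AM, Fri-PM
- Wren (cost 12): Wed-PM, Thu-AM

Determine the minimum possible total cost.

Choose Jules, Sana, and Lior: together they cover Mon-AM, Wed-PM, Thu-PM, Thu-AM, Fri-PM — every shift.
Total cost: 3 + 4 + 8 = 15.
No cover costs less than 15.

15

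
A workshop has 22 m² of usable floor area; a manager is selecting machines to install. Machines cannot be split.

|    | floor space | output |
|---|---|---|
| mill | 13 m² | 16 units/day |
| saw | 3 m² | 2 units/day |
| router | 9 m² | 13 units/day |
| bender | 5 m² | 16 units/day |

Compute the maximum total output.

34

mill + saw + bender: floor space 13 + 3 + 5 = 21 ≤ 22, output 16 + 2 + 16 = 34.
saw + router + bender: floor space 3 + 9 + 5 = 17 ≤ 22, output 2 + 13 + 16 = 31.
mill + bender: floor space 13 + 5 = 18 ≤ 22, output 16 + 16 = 32.
Best is mill, saw, and bender with total output 34.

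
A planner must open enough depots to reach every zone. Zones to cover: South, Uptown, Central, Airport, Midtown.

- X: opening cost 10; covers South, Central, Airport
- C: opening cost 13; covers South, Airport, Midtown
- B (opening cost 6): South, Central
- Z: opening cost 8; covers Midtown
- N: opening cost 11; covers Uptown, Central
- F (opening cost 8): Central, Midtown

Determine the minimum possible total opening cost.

The greedy cost-per-new-zone heuristic would pick B, C, and N for 30, but a cheaper cover exists.
Choose C and N: together they cover South, Uptown, Central, Airport, Midtown — every zone.
Total opening cost: 13 + 11 = 24.
No cover costs less than 24.

24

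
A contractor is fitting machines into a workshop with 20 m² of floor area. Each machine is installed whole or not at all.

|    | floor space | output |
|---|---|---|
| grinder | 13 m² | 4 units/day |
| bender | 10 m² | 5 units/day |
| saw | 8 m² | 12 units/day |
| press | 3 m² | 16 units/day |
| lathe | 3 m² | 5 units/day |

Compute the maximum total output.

Allowing fractional choices, the relaxed optimum would be about 36.0, but machines are indivisible.
saw + press: floor space 8 + 3 = 11 ≤ 20, output 12 + 16 = 28.
bender + press + lathe: floor space 10 + 3 + 3 = 16 ≤ 20, output 5 + 16 + 5 = 26.
saw + press + lathe: floor space 8 + 3 + 3 = 14 ≤ 20, output 12 + 16 + 5 = 33.
Best is saw, press, and lathe with total output 33.

33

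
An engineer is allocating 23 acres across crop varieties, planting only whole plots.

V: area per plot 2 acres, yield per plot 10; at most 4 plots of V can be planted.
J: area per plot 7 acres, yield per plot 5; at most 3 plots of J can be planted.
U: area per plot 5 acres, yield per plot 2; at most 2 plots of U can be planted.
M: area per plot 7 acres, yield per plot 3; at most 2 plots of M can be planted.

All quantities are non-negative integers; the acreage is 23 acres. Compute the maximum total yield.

V has the best ratio (10/2); taking only V gives at most 4×10 = 40 (stopped by the supply cap of 4).
Mixing does better — 4×V and 2×J: area 22 ≤ 23, yield 4·10 + 2·5 = 50.

50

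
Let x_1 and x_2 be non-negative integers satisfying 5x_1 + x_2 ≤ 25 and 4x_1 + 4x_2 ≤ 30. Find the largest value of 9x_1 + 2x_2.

(x_1,x_2)=(5,0) is feasible, giving 45.
(x_1,x_2)=(4,3) is feasible, giving 42.
(x_1,x_2)=(4,2) is feasible, giving 40.
The best lattice point is (5,0), giving 45.

45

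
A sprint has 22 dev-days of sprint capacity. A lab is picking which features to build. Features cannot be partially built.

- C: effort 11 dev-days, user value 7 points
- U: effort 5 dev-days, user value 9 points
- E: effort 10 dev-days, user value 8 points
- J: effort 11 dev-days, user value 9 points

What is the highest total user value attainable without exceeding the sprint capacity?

Treat it as a binary knapsack problem.
Take U and J: effort 5 + 11 = 16 ≤ 22, user value 9 + 9 = 18.
No other feasible combination does better.

18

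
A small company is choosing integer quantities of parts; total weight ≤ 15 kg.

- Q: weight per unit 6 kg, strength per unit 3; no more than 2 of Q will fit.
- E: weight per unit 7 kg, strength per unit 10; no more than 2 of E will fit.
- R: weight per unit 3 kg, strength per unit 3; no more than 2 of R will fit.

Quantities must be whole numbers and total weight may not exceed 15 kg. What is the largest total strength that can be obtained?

E has the best ratio (10/7); taking only E gives at most 2×10 = 20 (stopped by the weight limit).
Optimal: 2×E: weight 14 ≤ 15, strength 2·10 = 20.

20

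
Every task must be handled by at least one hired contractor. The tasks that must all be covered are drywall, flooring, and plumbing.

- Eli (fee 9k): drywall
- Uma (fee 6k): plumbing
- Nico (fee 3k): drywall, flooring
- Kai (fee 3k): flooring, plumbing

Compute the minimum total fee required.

6

Choose Nico and Kai: together they cover drywall, flooring, plumbing — every task.
Total fee: 3 + 3 = 6.
No cover costs less than 6.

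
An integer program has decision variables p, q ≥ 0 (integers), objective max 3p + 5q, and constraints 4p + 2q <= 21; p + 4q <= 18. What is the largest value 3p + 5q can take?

(p,q)=(2,4) is feasible, giving 26.
(p,q)=(3,3) is feasible, giving 24.
(p,q)=(1,4) is feasible, giving 23.
Maximum is 26 at (p,q)=(2,4).

26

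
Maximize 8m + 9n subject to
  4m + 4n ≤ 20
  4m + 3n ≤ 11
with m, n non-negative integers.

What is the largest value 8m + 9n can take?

(m,n)=(0,3) is feasible, giving 27.
(m,n)=(1,2) is feasible, giving 26.
(m,n)=(0,2) is feasible, giving 18.
Maximum is 27 at (m,n)=(0,3).

27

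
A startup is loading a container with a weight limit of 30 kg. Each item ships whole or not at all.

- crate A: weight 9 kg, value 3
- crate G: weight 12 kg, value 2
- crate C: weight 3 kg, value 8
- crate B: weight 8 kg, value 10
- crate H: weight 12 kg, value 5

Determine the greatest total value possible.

23

Treat it as a binary knapsack problem.
Take crate C, crate B, and crate H: weight 3 + 8 + 12 = 23 ≤ 30, value 8 + 10 + 5 = 23.
No other feasible combination does better.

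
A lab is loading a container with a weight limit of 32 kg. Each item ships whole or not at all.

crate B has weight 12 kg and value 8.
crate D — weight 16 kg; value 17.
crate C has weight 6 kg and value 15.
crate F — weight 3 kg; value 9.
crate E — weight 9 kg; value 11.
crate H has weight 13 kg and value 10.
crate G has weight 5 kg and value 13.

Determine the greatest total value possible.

Allowing fractional choices, the relaxed optimum would be about 57.6, but items are indivisible.
crate C + crate F + crate H + crate G: weight 6 + 3 + 13 + 5 = 27 ≤ 32, value 15 + 9 + 10 + 13 = 47.
crate D + crate C + crate F + crate G: weight 16 + 6 + 3 + 5 = 30 ≤ 32, value 17 + 15 + 9 + 13 = 54.
crate C + crate F + crate E + crate G: weight 6 + 3 + 9 + 5 = 23 ≤ 32, value 15 + 9 + 11 + 13 = 48.
Best is crate D, crate C, crate F, and crate G with total value 54.

54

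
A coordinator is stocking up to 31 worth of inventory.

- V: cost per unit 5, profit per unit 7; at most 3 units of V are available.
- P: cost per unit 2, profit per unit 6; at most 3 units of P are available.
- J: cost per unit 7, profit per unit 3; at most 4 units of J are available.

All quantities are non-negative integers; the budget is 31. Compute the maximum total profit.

P has the best ratio (6/2); taking only P gives at most 3×6 = 18 (stopped by the supply cap of 3).
Mixing does better — 3×V, 3×P, and 1×J: cost 28 ≤ 31, profit 3·7 + 3·6 + 1·3 = 42.

42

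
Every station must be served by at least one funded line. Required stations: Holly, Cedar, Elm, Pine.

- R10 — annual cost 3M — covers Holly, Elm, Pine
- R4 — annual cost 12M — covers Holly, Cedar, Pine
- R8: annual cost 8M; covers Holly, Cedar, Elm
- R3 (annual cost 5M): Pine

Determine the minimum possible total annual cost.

11

Choose R10 and R8: together they cover Holly, Cedar, Elm, Pine — every station.
Total annual cost: 3 + 8 = 11.
No cover costs less than 11.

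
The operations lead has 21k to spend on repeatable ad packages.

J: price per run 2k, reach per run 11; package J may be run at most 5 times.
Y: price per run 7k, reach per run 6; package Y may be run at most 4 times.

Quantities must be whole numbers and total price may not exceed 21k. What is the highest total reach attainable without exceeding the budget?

This is a bounded integer knapsack.
5×J: price 10 ≤ 21, reach 5·11 = 55.
5×J and 1×Y: price 17 ≤ 21, reach 5·11 + 1·6 = 61.
Best is 61.

61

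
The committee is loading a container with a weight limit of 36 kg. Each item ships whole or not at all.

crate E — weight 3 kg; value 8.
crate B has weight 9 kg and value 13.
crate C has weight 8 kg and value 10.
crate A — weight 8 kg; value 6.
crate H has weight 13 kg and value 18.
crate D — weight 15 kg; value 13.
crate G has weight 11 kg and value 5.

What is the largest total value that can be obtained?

49

Allowing fractional choices, the relaxed optimum would be about 51.6, but items are indivisible.
crate E + crate B + crate C + crate H: weight 3 + 9 + 8 + 13 = 33 ≤ 36, value 8 + 13 + 10 + 18 = 49.
crate E + crate B + crate C + crate D: weight 3 + 9 + 8 + 15 = 35 ≤ 36, value 8 + 13 + 10 + 13 = 44.
crate E + crate B + crate A + crate H: weight 3 + 9 + 8 + 13 = 33 ≤ 36, value 8 + 13 + 6 + 18 = 45.
Best is crate E, crate B, crate C, and crate H with total value 49.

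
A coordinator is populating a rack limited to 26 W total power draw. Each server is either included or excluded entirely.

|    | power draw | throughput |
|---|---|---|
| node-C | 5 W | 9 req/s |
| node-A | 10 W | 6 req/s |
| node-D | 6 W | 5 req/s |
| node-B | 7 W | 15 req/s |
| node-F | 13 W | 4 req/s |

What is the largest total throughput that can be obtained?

30

This is an integer program with binary decision variables.
Take node-C, node-A, and node-B: power draw 5 + 10 + 7 = 22 ≤ 26, throughput 9 + 6 + 15 = 30.
No other feasible combination does better.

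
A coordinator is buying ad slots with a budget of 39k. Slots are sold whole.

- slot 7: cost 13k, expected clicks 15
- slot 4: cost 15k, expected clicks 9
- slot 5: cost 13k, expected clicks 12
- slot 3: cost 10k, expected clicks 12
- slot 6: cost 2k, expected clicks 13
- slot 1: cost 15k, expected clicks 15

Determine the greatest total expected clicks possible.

slot 7 + slot 5 + slot 3 + slot 6: cost 13 + 13 + 10 + 2 = 38 ≤ 39, expected clicks 15 + 12 + 12 + 13 = 52.
slot 7 + slot 6 + slot 1: cost 13 + 2 + 15 = 30 ≤ 39, expected clicks 15 + 13 + 15 = 43.
slot 7 + slot 3 + slot 1: cost 13 + 10 + 15 = 38 ≤ 39, expected clicks 15 + 12 + 15 = 42.
Best is slot 7, slot 5, slot 3, and slot 6 with total expected clicks 52.

52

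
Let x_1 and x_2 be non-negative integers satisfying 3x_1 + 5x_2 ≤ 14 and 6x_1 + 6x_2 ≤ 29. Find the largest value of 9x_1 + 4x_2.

Relaxing integrality, the LP optimum is 42.00 at (x_1,x_2) = (4.67, 0), which is not an integer point.
(x_1,x_2)=(4,0): 3·4+5·0=12≤14, 6·4+6·0=24≤29, objective 36.
(x_1,x_2)=(3,1): 3·3+5·1=14≤14, 6·3+6·1=24≤29, objective 31.
(x_1,x_2)=(3,0): 3·3+5·0=9≤14, 6·3+6·0=18≤29, objective 27.
Maximum is 36 at (x_1,x_2)=(4,0).

36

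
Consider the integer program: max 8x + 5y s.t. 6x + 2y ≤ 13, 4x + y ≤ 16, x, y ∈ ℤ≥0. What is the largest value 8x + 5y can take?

30

Relaxing integrality, the LP optimum is 32.50 at (x,y) = (0, 6.5), which is not an integer point.
(x,y)=(0,6) is feasible, giving 30.
(x,y)=(0,5) is feasible, giving 25.
The best lattice point is (0,6), giving 30.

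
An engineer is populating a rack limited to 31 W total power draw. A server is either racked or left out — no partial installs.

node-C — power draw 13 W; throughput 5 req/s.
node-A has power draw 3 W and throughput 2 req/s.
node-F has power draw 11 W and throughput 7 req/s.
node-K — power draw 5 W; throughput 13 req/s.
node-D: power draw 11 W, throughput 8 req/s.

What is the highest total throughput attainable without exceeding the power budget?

node-A + node-F + node-K + node-D: power draw 3 + 11 + 5 + 11 = 30 ≤ 31, throughput 2 + 7 + 13 + 8 = 30.
node-F + node-K + node-D: power draw 11 + 5 + 11 = 27 ≤ 31, throughput 7 + 13 + 8 = 28.
Best is node-A, node-F, node-K, and node-D with total throughput 30.

30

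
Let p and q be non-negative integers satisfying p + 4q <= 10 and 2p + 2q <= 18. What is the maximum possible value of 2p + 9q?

22

(p,q)=(2,2): 1·2+4·2=10≤10, 2·2+2·2=8≤18, objective 22.
(p,q)=(1,2): 1·1+4·2=9≤10, 2·1+2·2=6≤18, objective 20.
No feasible integer point exceeds 22.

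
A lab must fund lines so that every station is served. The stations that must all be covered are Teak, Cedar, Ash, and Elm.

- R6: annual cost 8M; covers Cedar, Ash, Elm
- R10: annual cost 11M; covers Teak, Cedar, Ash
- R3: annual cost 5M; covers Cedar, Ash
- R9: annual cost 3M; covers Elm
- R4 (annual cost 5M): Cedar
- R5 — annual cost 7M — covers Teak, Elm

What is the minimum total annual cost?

The greedy cost-per-new-station heuristic would pick R3, R9, and R5 for 15, but a cheaper cover exists.
Choose R3 and R5: together they cover Teak, Cedar, Ash, Elm — every station.
Total annual cost: 5 + 7 = 12.
No cover costs less than 12.

12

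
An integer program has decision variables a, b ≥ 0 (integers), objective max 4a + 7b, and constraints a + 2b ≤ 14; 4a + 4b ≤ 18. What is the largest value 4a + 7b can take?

Relaxing integrality, the LP optimum is 31.50 at (a,b) = (0, 4.5), which is not an integer point.
(a,b)=(0,4): 1·0+2·4=8≤14, 4·0+4·4=16≤18, objective 28.
(a,b)=(1,3): 1·1+2·3=7≤14, 4·1+4·3=16≤18, objective 25.
(a,b)=(0,3): 1·0+2·3=6≤14, 4·0+4·3=12≤18, objective 21.
Maximum is 28 at (a,b)=(0,4).

28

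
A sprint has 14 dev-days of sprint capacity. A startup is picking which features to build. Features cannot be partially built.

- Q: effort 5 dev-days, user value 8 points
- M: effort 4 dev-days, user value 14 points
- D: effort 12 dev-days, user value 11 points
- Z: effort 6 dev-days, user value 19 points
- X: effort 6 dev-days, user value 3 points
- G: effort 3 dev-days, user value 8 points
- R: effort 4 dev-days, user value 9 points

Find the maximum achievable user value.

Take M, Z, and R: effort 4 + 6 + 4 = 14 ≤ 14, user value 14 + 19 + 9 = 42.
No other feasible combination does better.

42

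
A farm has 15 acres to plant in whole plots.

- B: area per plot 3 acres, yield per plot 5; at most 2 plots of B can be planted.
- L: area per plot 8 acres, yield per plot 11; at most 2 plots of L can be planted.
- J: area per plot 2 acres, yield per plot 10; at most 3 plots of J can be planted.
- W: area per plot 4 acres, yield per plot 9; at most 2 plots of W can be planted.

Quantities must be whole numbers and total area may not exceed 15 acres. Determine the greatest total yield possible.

J has the best ratio (10/2); taking only J gives at most 3×10 = 30 (stopped by the supply cap of 3).
Mixing does better — 3×J and 2×W: area 14 ≤ 15, yield 3·10 + 2·9 = 48.

48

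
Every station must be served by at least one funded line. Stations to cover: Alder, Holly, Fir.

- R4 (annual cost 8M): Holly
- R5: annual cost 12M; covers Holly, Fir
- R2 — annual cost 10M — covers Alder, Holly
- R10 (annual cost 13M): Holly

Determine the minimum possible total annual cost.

Choose R5 and R2: together they cover Alder, Holly, Fir — every station.
Total annual cost: 12 + 10 = 22.
No cover costs less than 22.

22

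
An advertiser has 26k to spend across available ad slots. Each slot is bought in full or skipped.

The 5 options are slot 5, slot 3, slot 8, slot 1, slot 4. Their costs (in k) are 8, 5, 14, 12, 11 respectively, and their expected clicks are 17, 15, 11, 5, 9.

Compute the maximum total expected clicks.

Allowing fractional choices, the relaxed optimum would be about 42.6, but ad slots are indivisible.
slot 5 + slot 3 + slot 4: cost 8 + 5 + 11 = 24 ≤ 26, expected clicks 17 + 15 + 9 = 41.
slot 5 + slot 3: cost 8 + 5 = 13 ≤ 26, expected clicks 17 + 15 = 32.
slot 5 + slot 3 + slot 1: cost 8 + 5 + 12 = 25 ≤ 26, expected clicks 17 + 15 + 5 = 37.
Best is slot 5, slot 3, and slot 4 with total expected clicks 41.

41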